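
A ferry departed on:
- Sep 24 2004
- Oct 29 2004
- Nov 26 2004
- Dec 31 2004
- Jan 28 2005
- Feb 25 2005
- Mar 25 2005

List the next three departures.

These are Fridays with 35, 28, 35, 28, 28, 28-day gaps.
Each is the final Friday of its month — Oct 29 2004 is past the 28th, so '4th Friday' doesn't fit.
Last Friday of April 2005: Apr 29 2005.
May 2005 ends with Friday May 27 2005.
June 2005 ends with Friday Jun 24 2005.

Apr 29 2005, May 27 2005, Jun 24 2005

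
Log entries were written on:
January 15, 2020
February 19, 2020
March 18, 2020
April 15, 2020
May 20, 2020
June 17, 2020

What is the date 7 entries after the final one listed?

All dates are Wednesdays, 35, 28, 28, 35, 28 days apart.
Specifically, the 3rd Wednesday of each month.
July 2020 — 3rd Wednesday is July 15, 2020.
3rd Wednesday of August 2020: August 19, 2020.
3rd Wednesday of September 2020: September 16, 2020.
3rd Wednesday of October 2020: October 21, 2020.
3rd Wednesday of November 2020: November 18, 2020.
December 2020 — 3rd Wednesday is December 16, 2020.
3rd Wednesday of January 2021: January 20, 2021.

January 20, 2021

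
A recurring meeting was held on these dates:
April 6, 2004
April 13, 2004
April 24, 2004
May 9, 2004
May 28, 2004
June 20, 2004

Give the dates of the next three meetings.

The spacing grows by 4 each time: 7, 11, 15, 19, 23 days.
Next gap: 27 days. June 20, 2004 + 27 days = July 17, 2004.
Next gap: 31 days. July 17, 2004 + 31 days = August 17, 2004.
Next gap: 35 days. August 17, 2004 + 35 days = September 21, 2004.

July 17, 2004; August 17, 2004; September 21, 2004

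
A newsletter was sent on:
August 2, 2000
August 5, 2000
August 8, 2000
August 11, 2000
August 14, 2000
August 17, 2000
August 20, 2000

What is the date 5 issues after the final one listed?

The spacing is 3, 3, 3, 3, 3, 3 days — always 3 days.
August 20, 2000 + 3 days = August 23, 2000.
August 23, 2000 + 3 days = August 26, 2000.
August 26, 2000 + 3 days = August 29, 2000.
August 29, 2000 + 3 days = September 1, 2000.
September 1, 2000 + 3 days = September 4, 2000.

September 4, 2000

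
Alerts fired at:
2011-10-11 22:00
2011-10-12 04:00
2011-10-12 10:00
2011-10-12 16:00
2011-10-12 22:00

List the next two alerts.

2011-10-13 04:00, 2011-10-13 10:00

The interval is a steady 6 hours (6, 6, 6, 6).
2011-10-12 22:00 + 6 h = 2011-10-13 04:00.
2011-10-13 04:00 + 6 h = 2011-10-13 10:00.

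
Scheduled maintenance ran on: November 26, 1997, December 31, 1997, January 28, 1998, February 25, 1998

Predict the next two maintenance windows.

March 25, 1998; April 29, 1998

These are Wednesdays with 35, 28, 28-day gaps.
Each is the final Wednesday of its month — December 31, 1997 is past the 28th, so '4th Wednesday' doesn't fit.
Last Wednesday of March 1998: March 25, 1998.
Last Wednesday of April 1998: April 29, 1998.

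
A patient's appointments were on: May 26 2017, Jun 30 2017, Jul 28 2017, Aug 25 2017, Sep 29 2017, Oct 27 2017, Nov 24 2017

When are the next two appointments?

Every date is a Friday; gaps 35, 28, 28, 35, 28, 28 days.
Each is the last Friday of its month (at least one falls on the 29th or later, ruling out '4th Friday').
December 2017 ends with Friday Dec 29 2017.
January 2018 ends with Friday Jan 26 2018.

Dec 29 2017, Jan 26 2018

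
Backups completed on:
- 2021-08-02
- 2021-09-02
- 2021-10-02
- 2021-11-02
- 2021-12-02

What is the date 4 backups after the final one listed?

Gaps: 31, 30, 31, 30 days — not constant. Every event is on the 2nd of the month.
Pattern: the 2nd of each month.
Next: January 2022 → 2022-01-02.
February 2022: 2022-02-02.
March 2022: 2022-03-02.
April 2022: 2022-04-02.

2022-04-02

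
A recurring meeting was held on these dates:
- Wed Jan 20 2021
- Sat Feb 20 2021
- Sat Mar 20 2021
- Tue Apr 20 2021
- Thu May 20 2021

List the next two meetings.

Each date is the 20th; the gaps (31, 28, 31, 30) track the month lengths.
The rule is the 20th of each month.
June 2021: Sun Jun 20 2021.
July 2021: Tue Jul 20 2021.

Sun Jun 20 2021, Tue Jul 20 2021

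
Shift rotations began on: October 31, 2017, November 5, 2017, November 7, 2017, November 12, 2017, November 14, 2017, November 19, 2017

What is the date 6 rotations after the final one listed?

Every event lands on a Tuesday or Sunday (gaps cycle 5, 2, 5, 2, 5).
So the schedule is: every Tuesday and Sunday.
The following Tuesday is November 21, 2017.
The following Sunday is November 26, 2017.
The following Tuesday is November 28, 2017.
The following Sunday is December 3, 2017.
The following Tuesday is December 5, 2017.
The following Sunday is December 10, 2017.

December 10, 2017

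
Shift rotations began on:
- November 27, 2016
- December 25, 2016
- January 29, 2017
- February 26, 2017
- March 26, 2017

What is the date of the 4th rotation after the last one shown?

July 30, 2017

These are Sundays with 28, 35, 28, 28-day gaps.
Each is the final Sunday of its month — January 29, 2017 is past the 28th, so '4th Sunday' doesn't fit.
April 2017 ends with Sunday April 30, 2017.
May 2017 ends with Sunday May 28, 2017.
Last Sunday of June 2017: June 25, 2017.
July 2017 ends with Sunday July 30, 2017.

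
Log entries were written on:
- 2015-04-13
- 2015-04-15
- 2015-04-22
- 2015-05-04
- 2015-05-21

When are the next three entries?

2015-06-12, 2015-07-09, 2015-08-10

The spacing grows by 5 each time: 2, 7, 12, 17 days.
Next gap: 22 days. 2015-05-21 + 22 days = 2015-06-12.
Next gap: 27 days. 2015-06-12 + 27 days = 2015-07-09.
Next gap: 32 days. 2015-07-09 + 32 days = 2015-08-10.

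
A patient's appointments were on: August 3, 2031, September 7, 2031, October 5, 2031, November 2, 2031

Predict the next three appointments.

December 7, 2031; January 4, 2032; February 1, 2032

All dates are Sundays, 35, 28, 28 days apart.
Specifically, the 1st Sunday of each month.
December 2031 — 1st Sunday is December 7, 2031.
January 2032 — 1st Sunday is January 4, 2032.
February 2032 — 1st Sunday is February 1, 2032.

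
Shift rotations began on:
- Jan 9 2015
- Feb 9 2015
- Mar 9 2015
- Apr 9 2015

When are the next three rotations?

The day-of-month is always 9 (31, 28, 31 days between events).
So this recurs on the 9th of each month.
May 2015: May 9 2015.
June 2015: Jun 9 2015.
Next: July 2015 → Jul 9 2015.

May 9 2015, Jun 9 2015, Jul 9 2015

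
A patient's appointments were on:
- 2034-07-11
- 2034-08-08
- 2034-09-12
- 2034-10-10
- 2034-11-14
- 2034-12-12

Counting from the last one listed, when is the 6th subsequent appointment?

2035-06-12

Gaps: 28, 35, 28, 35, 28 days — a mix of 28 and 35. Every date is a Tuesday.
Each is the 2nd Tuesday of its month.
2nd Tuesday of January 2035: 2035-01-09.
February 2035 — 2nd Tuesday is 2035-02-13.
March 2035 — 2nd Tuesday is 2035-03-13.
April 2035 — 2nd Tuesday is 2035-04-10.
2nd Tuesday of May 2035: 2035-05-08.
2nd Tuesday of June 2035: 2035-06-12.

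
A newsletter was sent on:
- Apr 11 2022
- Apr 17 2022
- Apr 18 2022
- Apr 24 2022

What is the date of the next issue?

Apr 25 2022

Every event lands on a Monday or Sunday (gaps cycle 6, 1, 6).
So the schedule is: every Monday and Sunday.
The following Monday is Apr 25 2022.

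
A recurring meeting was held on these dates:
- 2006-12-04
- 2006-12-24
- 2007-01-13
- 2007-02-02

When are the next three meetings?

Gaps between consecutive events: 20, 20, 20 days — a constant 20-day interval.
2007-02-02 + 20 days = 2007-02-22.
2007-02-22 + 20 days = 2007-03-14.
2007-03-14 + 20 days = 2007-04-03.

2007-02-22, 2007-03-14, 2007-04-03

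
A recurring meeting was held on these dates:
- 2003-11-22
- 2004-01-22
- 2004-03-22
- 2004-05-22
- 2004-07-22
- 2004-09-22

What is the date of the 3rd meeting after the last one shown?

Each date is the 22nd; the gaps (61, 60, 61, 61, 62) track the month lengths.
The rule is the 22nd of every 2 months.
Next: November 2004 → 2004-11-22.
January 2005: 2005-01-22.
Next: March 2005 → 2005-03-22.

2005-03-22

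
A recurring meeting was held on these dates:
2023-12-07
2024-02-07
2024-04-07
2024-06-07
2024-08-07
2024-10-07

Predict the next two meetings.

Each date is the 7th; the gaps (62, 60, 61, 61, 61) track the month lengths.
The rule is the 7th of every 2 months.
December 2024: 2024-12-07.
Next: February 2025 → 2025-02-07.

2024-12-07, 2025-02-07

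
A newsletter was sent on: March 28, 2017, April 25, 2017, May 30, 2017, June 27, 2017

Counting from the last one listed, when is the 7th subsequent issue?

January 30, 2018

Every date is a Tuesday; gaps 28, 35, 28 days.
Each is the last Tuesday of its month (at least one falls on the 29th or later, ruling out '4th Tuesday').
July 2017 ends with Tuesday July 25, 2017.
August 2017 ends with Tuesday August 29, 2017.
Last Tuesday of September 2017: September 26, 2017.
Last Tuesday of October 2017: October 31, 2017.
Last Tuesday of November 2017: November 28, 2017.
Last Tuesday of December 2017: December 26, 2017.
Last Tuesday of January 2018: January 30, 2018.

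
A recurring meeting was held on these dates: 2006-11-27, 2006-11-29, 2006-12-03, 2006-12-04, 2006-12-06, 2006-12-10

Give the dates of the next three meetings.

2006-12-11, 2006-12-13, 2006-12-17

The gap pattern 2, 4, 1, 2, 4 repeats every 3 events.
These are the Mondays, Wednesdays and Sundays of each week.
The following Monday is 2006-12-11.
Next Wednesday: 2006-12-13.
The following Sunday is 2006-12-17.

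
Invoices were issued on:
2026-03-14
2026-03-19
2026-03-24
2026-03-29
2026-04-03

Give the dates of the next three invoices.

2026-04-08, 2026-04-13, 2026-04-18

Every event comes 5 days after the last (5, 5, 5, 5).
2026-04-03 + 5 days = 2026-04-08.
2026-04-08 + 5 days = 2026-04-13.
2026-04-13 + 5 days = 2026-04-18.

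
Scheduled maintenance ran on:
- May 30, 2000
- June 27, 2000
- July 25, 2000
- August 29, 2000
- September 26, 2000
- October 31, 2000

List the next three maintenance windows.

These are Tuesdays with 28, 28, 35, 28, 35-day gaps.
Each is the final Tuesday of its month — May 30, 2000 is past the 28th, so '4th Tuesday' doesn't fit.
Last Tuesday of November 2000: November 28, 2000.
December 2000 ends with Tuesday December 26, 2000.
January 2001 ends with Tuesday January 30, 2001.

November 28, 2000; December 26, 2000; January 30, 2001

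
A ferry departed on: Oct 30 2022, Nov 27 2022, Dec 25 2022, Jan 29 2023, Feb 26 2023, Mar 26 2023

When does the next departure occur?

All Sundays; the gaps (28, 28, 35, 28, 28) vary with month length.
This is the last Sunday of each month.
April 2023 ends with Sunday Apr 30 2023.

Apr 30 2023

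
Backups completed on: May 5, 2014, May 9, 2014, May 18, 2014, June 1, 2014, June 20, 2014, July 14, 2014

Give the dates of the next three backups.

August 12, 2014; September 15, 2014; October 24, 2014

Intervals are 4, 9, 14, 19, 24 days — an arithmetic progression with common difference 5.
Next gap: 29 days. July 14, 2014 + 29 days = August 12, 2014.
Next gap: 34 days. August 12, 2014 + 34 days = September 15, 2014.
Next gap: 39 days. September 15, 2014 + 39 days = October 24, 2014.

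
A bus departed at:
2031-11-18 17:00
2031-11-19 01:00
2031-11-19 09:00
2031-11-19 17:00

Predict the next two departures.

2031-11-20 01:00, 2031-11-20 09:00

The interval is a steady 8 hours (8, 8, 8).
2031-11-19 17:00 + 8 h = 2031-11-20 01:00.
2031-11-20 01:00 + 8 h = 2031-11-20 09:00.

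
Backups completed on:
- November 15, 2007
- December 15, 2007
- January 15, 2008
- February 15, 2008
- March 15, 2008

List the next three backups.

Gaps: 30, 31, 31, 29 days — not constant. Every event is on the 15th of the month.
Pattern: the 15th of each month.
Next: April 2008 → April 15, 2008.
Next: May 2008 → May 15, 2008.
Next: June 2008 → June 15, 2008.

April 15, 2008; May 15, 2008; June 15, 2008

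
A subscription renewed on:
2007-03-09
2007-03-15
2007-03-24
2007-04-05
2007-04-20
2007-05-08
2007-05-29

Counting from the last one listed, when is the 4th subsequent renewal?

2007-09-20

Gaps: 6, 9, 12, 15, 18, 21 days — each gap is 3 larger than the previous one.
Next gap: 24 days. 2007-05-29 + 24 days = 2007-06-22.
Next gap: 27 days. 2007-06-22 + 27 days = 2007-07-19.
Next gap: 30 days. 2007-07-19 + 30 days = 2007-08-18.
Next gap: 33 days. 2007-08-18 + 33 days = 2007-09-20.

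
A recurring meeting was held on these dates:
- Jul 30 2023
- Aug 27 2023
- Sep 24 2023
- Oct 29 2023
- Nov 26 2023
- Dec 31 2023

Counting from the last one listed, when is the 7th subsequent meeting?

All Sundays; the gaps (28, 28, 35, 28, 35) vary with month length.
This is the last Sunday of each month.
January 2024 ends with Sunday Jan 28 2024.
Last Sunday of February 2024: Feb 25 2024.
Last Sunday of March 2024: Mar 31 2024.
April 2024 ends with Sunday Apr 28 2024.
May 2024 ends with Sunday May 26 2024.
Last Sunday of June 2024: Jun 30 2024.
July 2024 ends with Sunday Jul 28 2024.

Jul 28 2024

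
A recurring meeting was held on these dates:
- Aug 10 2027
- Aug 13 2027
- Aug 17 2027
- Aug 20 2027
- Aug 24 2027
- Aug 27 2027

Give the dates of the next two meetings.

Aug 31 2027, Sep 3 2027

Every event lands on a Tuesday or Friday (gaps cycle 3, 4, 3, 4, 3).
So the schedule is: every Tuesday and Friday.
The following Tuesday is Aug 31 2027.
Next Friday: Sep 3 2027.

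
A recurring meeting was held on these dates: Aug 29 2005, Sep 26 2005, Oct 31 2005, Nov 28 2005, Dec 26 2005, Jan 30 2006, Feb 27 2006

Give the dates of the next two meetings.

Every date is a Monday; gaps 28, 35, 28, 28, 35, 28 days.
Each is the last Monday of its month (at least one falls on the 29th or later, ruling out '4th Monday').
March 2006 ends with Monday Mar 27 2006.
April 2006 ends with Monday Apr 24 2006.

Mar 27 2006, Apr 24 2006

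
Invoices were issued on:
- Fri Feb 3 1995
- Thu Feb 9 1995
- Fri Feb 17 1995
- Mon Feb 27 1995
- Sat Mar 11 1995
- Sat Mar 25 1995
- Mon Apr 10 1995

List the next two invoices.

Fri Apr 28 1995, Thu May 18 1995

Intervals are 6, 8, 10, 12, 14, 16 days — an arithmetic progression with common difference 2.
Next gap: 18 days. Mon Apr 10 1995 + 18 days = Fri Apr 28 1995.
Next gap: 20 days. Fri Apr 28 1995 + 20 days = Thu May 18 1995.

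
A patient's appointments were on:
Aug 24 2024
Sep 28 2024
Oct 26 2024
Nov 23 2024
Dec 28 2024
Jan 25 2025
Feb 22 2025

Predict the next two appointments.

All dates are Saturdays, 35, 28, 28, 35, 28, 28 days apart.
Specifically, the 4th Saturday of each month.
4th Saturday of March 2025: Mar 22 2025.
4th Saturday of April 2025: Apr 26 2025.

Mar 22 2025, Apr 26 2025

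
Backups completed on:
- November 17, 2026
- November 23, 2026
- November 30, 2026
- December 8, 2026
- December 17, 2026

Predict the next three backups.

Intervals are 6, 7, 8, 9 days — an arithmetic progression with common difference 1.
Next gap: 10 days. December 17, 2026 + 10 days = December 27, 2026.
Next gap: 11 days. December 27, 2026 + 11 days = January 7, 2027.
Next gap: 12 days. January 7, 2027 + 12 days = January 19, 2027.

December 27, 2026; January 7, 2027; January 19, 2027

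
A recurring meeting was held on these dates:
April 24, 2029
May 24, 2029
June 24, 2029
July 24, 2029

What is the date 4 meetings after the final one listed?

November 24, 2029

Each date is the 24th; the gaps (30, 31, 30) track the month lengths.
The rule is the 24th of each month.
Next: August 2029 → August 24, 2029.
Next: September 2029 → September 24, 2029.
October 2029: October 24, 2029.
Next: November 2029 → November 24, 2029.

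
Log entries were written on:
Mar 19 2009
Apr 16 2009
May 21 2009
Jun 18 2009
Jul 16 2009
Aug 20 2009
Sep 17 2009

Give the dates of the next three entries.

These are Thursdays at 28- or 35-day spacing (28, 35, 28, 28, 35, 28).
The pattern: 3rd Thursday of the month.
October 2009 — 3rd Thursday is Oct 15 2009.
3rd Thursday of November 2009: Nov 19 2009.
December 2009 — 3rd Thursday is Dec 17 2009.

Oct 15 2009, Nov 19 2009, Dec 17 2009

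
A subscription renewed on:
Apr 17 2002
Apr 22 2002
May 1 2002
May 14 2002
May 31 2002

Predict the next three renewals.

Jun 21 2002, Jul 16 2002, Aug 14 2002

Intervals are 5, 9, 13, 17 days — an arithmetic progression with common difference 4.
Next gap: 21 days. May 31 2002 + 21 days = Jun 21 2002.
Next gap: 25 days. Jun 21 2002 + 25 days = Jul 16 2002.
Next gap: 29 days. Jul 16 2002 + 29 days = Aug 14 2002.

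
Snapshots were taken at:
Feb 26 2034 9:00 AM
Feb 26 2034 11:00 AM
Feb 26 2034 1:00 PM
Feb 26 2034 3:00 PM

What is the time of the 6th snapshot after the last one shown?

Spacing: 2, 2, 2 h — constant 2 h.
Feb 26 2034 3:00 PM + 2 h = Feb 26 2034 5:00 PM.
Feb 26 2034 5:00 PM + 2 h = Feb 26 2034 7:00 PM.
Feb 26 2034 7:00 PM + 2 h = Feb 26 2034 9:00 PM.
Feb 26 2034 9:00 PM + 2 h = Feb 26 2034 11:00 PM.
Feb 26 2034 11:00 PM + 2 h = Feb 27 2034 1:00 AM.
Feb 27 2034 1:00 AM + 2 h = Feb 27 2034 3:00 AM.

Feb 27 2034 3:00 AM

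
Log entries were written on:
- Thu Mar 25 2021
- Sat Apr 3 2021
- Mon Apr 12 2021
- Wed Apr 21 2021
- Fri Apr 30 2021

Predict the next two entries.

Sun May 9 2021, Tue May 18 2021

Gaps between consecutive events: 9, 9, 9, 9 days — a constant 9-day interval.
Fri Apr 30 2021 + 9 days = Sun May 9 2021.
Sun May 9 2021 + 9 days = Tue May 18 2021.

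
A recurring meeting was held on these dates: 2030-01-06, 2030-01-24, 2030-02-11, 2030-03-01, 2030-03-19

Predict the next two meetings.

2030-04-06, 2030-04-24

The spacing is 18, 18, 18, 18 days — always 18 days.
2030-03-19 + 18 days = 2030-04-06.
2030-04-06 + 18 days = 2030-04-24.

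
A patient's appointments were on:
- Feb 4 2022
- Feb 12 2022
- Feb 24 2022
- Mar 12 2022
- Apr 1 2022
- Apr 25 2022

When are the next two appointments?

May 23 2022, Jun 24 2022

Intervals are 8, 12, 16, 20, 24 days — an arithmetic progression with common difference 4.
Next gap: 28 days. Apr 25 2022 + 28 days = May 23 2022.
Next gap: 32 days. May 23 2022 + 32 days = Jun 24 2022.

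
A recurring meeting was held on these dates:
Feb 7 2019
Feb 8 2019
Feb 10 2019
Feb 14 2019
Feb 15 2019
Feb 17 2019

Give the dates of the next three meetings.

The gap pattern 1, 2, 4, 1, 2 repeats every 3 events.
These are the Thursdays, Fridays and Sundays of each week.
Next Thursday: Feb 21 2019.
Next Friday: Feb 22 2019.
Next Sunday: Feb 24 2019.

Feb 21 2019, Feb 22 2019, Feb 24 2019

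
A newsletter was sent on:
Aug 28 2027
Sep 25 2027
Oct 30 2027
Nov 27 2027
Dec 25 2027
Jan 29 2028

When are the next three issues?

Feb 26 2028, Mar 25 2028, Apr 29 2028

These are Saturdays with 28, 35, 28, 28, 35-day gaps.
Each is the final Saturday of its month — Oct 30 2027 is past the 28th, so '4th Saturday' doesn't fit.
February 2028 ends with Saturday Feb 26 2028.
March 2028 ends with Saturday Mar 25 2028.
April 2028 ends with Saturday Apr 29 2028.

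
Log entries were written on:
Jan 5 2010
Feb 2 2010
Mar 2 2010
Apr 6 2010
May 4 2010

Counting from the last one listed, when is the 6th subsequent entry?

Nov 2 2010

All dates are Tuesdays, 28, 28, 35, 28 days apart.
Specifically, the 1st Tuesday of each month.
1st Tuesday of June 2010: Jun 1 2010.
July 2010 — 1st Tuesday is Jul 6 2010.
1st Tuesday of August 2010: Aug 3 2010.
September 2010 — 1st Tuesday is Sep 7 2010.
1st Tuesday of October 2010: Oct 5 2010.
1st Tuesday of November 2010: Nov 2 2010.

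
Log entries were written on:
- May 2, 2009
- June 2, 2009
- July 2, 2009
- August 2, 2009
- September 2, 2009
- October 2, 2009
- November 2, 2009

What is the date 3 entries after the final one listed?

Each date is the 2nd; the gaps (31, 30, 31, 31, 30, 31) track the month lengths.
The rule is the 2nd of each month.
December 2009: December 2, 2009.
January 2010: January 2, 2010.
Next: February 2010 → February 2, 2010.

February 2, 2010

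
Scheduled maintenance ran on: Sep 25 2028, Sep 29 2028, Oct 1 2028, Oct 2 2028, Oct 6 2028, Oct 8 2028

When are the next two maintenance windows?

Gaps: 4, 2, 1, 4, 2 days — not constant, but cyclic with period 3.
The events fall on every Monday, Friday and Sunday.
Next Monday: Oct 9 2028.
Next Friday: Oct 13 2028.

Oct 9 2028, Oct 13 2028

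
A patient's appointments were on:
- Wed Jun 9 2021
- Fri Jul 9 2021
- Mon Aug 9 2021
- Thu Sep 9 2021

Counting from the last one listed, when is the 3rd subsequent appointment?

Each date is the 9th; the gaps (30, 31, 31) track the month lengths.
The rule is the 9th of each month.
Next: October 2021 → Sat Oct 9 2021.
Next: November 2021 → Tue Nov 9 2021.
Next: December 2021 → Thu Dec 9 2021.

Thu Dec 9 2021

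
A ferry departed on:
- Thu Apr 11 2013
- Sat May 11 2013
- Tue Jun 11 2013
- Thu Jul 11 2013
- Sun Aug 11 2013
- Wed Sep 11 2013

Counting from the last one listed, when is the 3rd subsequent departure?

Each date is the 11th; the gaps (30, 31, 30, 31, 31) track the month lengths.
The rule is the 11th of each month.
Next: October 2013 → Fri Oct 11 2013.
Next: November 2013 → Mon Nov 11 2013.
December 2013: Wed Dec 11 2013.

Wed Dec 11 2013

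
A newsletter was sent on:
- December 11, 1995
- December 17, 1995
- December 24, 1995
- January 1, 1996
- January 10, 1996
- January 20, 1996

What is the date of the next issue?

Intervals are 6, 7, 8, 9, 10 days — an arithmetic progression with common difference 1.
Next gap: 11 days. January 20, 1996 + 11 days = January 31, 1996.

January 31, 1996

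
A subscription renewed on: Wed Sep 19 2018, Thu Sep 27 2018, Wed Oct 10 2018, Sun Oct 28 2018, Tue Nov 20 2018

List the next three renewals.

The spacing grows by 5 each time: 8, 13, 18, 23 days.
Next gap: 28 days. Tue Nov 20 2018 + 28 days = Tue Dec 18 2018.
Next gap: 33 days. Tue Dec 18 2018 + 33 days = Sun Jan 20 2019.
Next gap: 38 days. Sun Jan 20 2019 + 38 days = Wed Feb 27 2019.

Tue Dec 18 2018, Sun Jan 20 2019, Wed Feb 27 2019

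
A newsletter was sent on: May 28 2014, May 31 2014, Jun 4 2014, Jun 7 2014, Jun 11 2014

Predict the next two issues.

Gaps: 3, 4, 3, 4 days — not constant, but cyclic with period 2.
The events fall on every Wednesday and Saturday.
The following Saturday is Jun 14 2014.
The following Wednesday is Jun 18 2014.

Jun 14 2014, Jun 18 2014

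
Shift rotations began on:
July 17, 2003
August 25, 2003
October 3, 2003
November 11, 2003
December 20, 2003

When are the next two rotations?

The spacing is 39, 39, 39, 39 days — always 39 days.
December 20, 2003 + 39 days = January 28, 2004.
January 28, 2004 + 39 days = March 7, 2004.

January 28, 2004; March 7, 2004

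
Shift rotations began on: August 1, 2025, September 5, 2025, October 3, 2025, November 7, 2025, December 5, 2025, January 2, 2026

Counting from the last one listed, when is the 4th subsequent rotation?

These are Fridays at 28- or 35-day spacing (35, 28, 35, 28, 28).
The pattern: 1st Friday of the month.
1st Friday of February 2026: February 6, 2026.
March 2026 — 1st Friday is March 6, 2026.
April 2026 — 1st Friday is April 3, 2026.
May 2026 — 1st Friday is May 1, 2026.

May 1, 2026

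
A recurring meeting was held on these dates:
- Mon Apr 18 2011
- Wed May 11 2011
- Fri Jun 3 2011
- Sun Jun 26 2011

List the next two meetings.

Tue Jul 19 2011, Thu Aug 11 2011

The spacing is 23, 23, 23 days — always 23 days.
Sun Jun 26 2011 + 23 days = Tue Jul 19 2011.
Tue Jul 19 2011 + 23 days = Thu Aug 11 2011.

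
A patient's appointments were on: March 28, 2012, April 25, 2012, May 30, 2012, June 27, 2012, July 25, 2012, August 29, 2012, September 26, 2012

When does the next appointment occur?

October 31, 2012

These are Wednesdays with 28, 35, 28, 28, 35, 28-day gaps.
Each is the final Wednesday of its month — May 30, 2012 is past the 28th, so '4th Wednesday' doesn't fit.
Last Wednesday of October 2012: October 31, 2012.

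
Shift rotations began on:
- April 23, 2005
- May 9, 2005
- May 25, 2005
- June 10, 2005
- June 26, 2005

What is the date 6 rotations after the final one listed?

September 30, 2005

Every event comes 16 days after the last (16, 16, 16, 16).
June 26, 2005 + 16 days = July 12, 2005.
July 12, 2005 + 16 days = July 28, 2005.
July 28, 2005 + 16 days = August 13, 2005.
August 13, 2005 + 16 days = August 29, 2005.
August 29, 2005 + 16 days = September 14, 2005.
September 14, 2005 + 16 days = September 30, 2005.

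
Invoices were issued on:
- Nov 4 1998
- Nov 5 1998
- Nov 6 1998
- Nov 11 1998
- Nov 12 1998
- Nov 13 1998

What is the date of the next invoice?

Nov 18 1998

Every event lands on a Wednesday or Thursday or Friday (gaps cycle 1, 1, 5, 1, 1).
So the schedule is: every Wednesday, Thursday and Friday.
The following Wednesday is Nov 18 1998.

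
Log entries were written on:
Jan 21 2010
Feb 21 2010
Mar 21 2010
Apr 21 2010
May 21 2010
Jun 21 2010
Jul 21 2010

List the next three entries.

Aug 21 2010, Sep 21 2010, Oct 21 2010

Each date is the 21st; the gaps (31, 28, 31, 30, 31, 30) track the month lengths.
The rule is the 21st of each month.
August 2010: Aug 21 2010.
Next: September 2010 → Sep 21 2010.
Next: October 2010 → Oct 21 2010.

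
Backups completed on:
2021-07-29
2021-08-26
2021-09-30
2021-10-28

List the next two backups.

2021-11-25, 2021-12-30

Every date is a Thursday; gaps 28, 35, 28 days.
Each is the last Thursday of its month (at least one falls on the 29th or later, ruling out '4th Thursday').
November 2021 ends with Thursday 2021-11-25.
Last Thursday of December 2021: 2021-12-30.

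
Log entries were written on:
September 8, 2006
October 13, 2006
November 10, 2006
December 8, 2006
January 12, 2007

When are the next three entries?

Gaps: 35, 28, 28, 35 days — a mix of 28 and 35. Every date is a Friday.
Each is the 2nd Friday of its month.
February 2007 — 2nd Friday is February 9, 2007.
2nd Friday of March 2007: March 9, 2007.
April 2007 — 2nd Friday is April 13, 2007.

February 9, 2007; March 9, 2007; April 13, 2007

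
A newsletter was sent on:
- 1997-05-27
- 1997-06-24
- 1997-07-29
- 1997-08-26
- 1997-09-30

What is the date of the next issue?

1997-10-28

Every date is a Tuesday; gaps 28, 35, 28, 35 days.
Each is the last Tuesday of its month (at least one falls on the 29th or later, ruling out '4th Tuesday').
October 1997 ends with Tuesday 1997-10-28.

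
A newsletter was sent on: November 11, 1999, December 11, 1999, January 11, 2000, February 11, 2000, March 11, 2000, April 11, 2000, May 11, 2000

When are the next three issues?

The day-of-month is always 11 (30, 31, 31, 29, 31, 30 days between events).
So this recurs on the 11th of each month.
June 2000: June 11, 2000.
July 2000: July 11, 2000.
August 2000: August 11, 2000.

June 11, 2000; July 11, 2000; August 11, 2000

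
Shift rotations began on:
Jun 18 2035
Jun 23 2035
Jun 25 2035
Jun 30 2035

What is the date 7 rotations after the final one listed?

Jul 23 2035

The gap pattern 5, 2, 5 repeats every 2 events.
These are the Mondays and Saturdays of each week.
Next Monday: Jul 2 2035.
Next Saturday: Jul 7 2035.
Next Monday: Jul 9 2035.
The following Saturday is Jul 14 2035.
The following Monday is Jul 16 2035.
Next Saturday: Jul 21 2035.
The following Monday is Jul 23 2035.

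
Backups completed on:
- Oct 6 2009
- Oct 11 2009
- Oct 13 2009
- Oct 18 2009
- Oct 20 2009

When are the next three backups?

Oct 25 2009, Oct 27 2009, Nov 1 2009

Every event lands on a Tuesday or Sunday (gaps cycle 5, 2, 5, 2).
So the schedule is: every Tuesday and Sunday.
The following Sunday is Oct 25 2009.
Next Tuesday: Oct 27 2009.
The following Sunday is Nov 1 2009.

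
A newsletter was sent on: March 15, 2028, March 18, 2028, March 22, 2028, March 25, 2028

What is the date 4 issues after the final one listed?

April 8, 2028

Every event lands on a Wednesday or Saturday (gaps cycle 3, 4, 3).
So the schedule is: every Wednesday and Saturday.
Next Wednesday: March 29, 2028.
The following Saturday is April 1, 2028.
The following Wednesday is April 5, 2028.
The following Saturday is April 8, 2028.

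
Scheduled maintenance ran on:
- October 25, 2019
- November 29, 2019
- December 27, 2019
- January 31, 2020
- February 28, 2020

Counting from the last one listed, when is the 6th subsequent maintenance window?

Every date is a Friday; gaps 35, 28, 35, 28 days.
Each is the last Friday of its month (at least one falls on the 29th or later, ruling out '4th Friday').
Last Friday of March 2020: March 27, 2020.
Last Friday of April 2020: April 24, 2020.
May 2020 ends with Friday May 29, 2020.
June 2020 ends with Friday June 26, 2020.
Last Friday of July 2020: July 31, 2020.
Last Friday of August 2020: August 28, 2020.

August 28, 2020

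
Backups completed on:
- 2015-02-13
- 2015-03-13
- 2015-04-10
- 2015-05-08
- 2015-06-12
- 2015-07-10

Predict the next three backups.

2015-08-14, 2015-09-11, 2015-10-09

These are Fridays at 28- or 35-day spacing (28, 28, 28, 35, 28).
The pattern: 2nd Friday of the month.
August 2015 — 2nd Friday is 2015-08-14.
September 2015 — 2nd Friday is 2015-09-11.
2nd Friday of October 2015: 2015-10-09.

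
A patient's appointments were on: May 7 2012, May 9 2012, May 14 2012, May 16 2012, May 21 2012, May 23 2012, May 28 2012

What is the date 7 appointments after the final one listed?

Jun 20 2012

Every event lands on a Monday or Wednesday (gaps cycle 2, 5, 2, 5, 2, 5).
So the schedule is: every Monday and Wednesday.
The following Wednesday is May 30 2012.
Next Monday: Jun 4 2012.
Next Wednesday: Jun 6 2012.
Next Monday: Jun 11 2012.
The following Wednesday is Jun 13 2012.
The following Monday is Jun 18 2012.
Next Wednesday: Jun 20 2012.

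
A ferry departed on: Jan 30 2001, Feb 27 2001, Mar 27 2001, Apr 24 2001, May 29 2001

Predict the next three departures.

Jun 26 2001, Jul 31 2001, Aug 28 2001

Every date is a Tuesday; gaps 28, 28, 28, 35 days.
Each is the last Tuesday of its month (at least one falls on the 29th or later, ruling out '4th Tuesday').
Last Tuesday of June 2001: Jun 26 2001.
July 2001 ends with Tuesday Jul 31 2001.
August 2001 ends with Tuesday Aug 28 2001.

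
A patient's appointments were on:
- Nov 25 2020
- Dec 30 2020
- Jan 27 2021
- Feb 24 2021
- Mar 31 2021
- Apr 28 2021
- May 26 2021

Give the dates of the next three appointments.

These are Wednesdays with 35, 28, 28, 35, 28, 28-day gaps.
Each is the final Wednesday of its month — Dec 30 2020 is past the 28th, so '4th Wednesday' doesn't fit.
June 2021 ends with Wednesday Jun 30 2021.
Last Wednesday of July 2021: Jul 28 2021.
Last Wednesday of August 2021: Aug 25 2021.

Jun 30 2021, Jul 28 2021, Aug 25 2021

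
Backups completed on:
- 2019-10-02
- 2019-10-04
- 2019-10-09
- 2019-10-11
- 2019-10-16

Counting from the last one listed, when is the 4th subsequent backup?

2019-10-30

The gap pattern 2, 5, 2, 5 repeats every 2 events.
These are the Wednesdays and Fridays of each week.
The following Friday is 2019-10-18.
The following Wednesday is 2019-10-23.
Next Friday: 2019-10-25.
The following Wednesday is 2019-10-30.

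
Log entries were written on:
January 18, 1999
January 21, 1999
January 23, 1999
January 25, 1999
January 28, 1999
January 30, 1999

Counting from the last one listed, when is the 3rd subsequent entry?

Every event lands on a Monday or Thursday or Saturday (gaps cycle 3, 2, 2, 3, 2).
So the schedule is: every Monday, Thursday and Saturday.
The following Monday is February 1, 1999.
The following Thursday is February 4, 1999.
The following Saturday is February 6, 1999.

February 6, 1999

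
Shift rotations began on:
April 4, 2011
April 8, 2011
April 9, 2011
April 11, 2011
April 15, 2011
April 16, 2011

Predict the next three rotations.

April 18, 2011; April 22, 2011; April 23, 2011

Every event lands on a Monday or Friday or Saturday (gaps cycle 4, 1, 2, 4, 1).
So the schedule is: every Monday, Friday and Saturday.
The following Monday is April 18, 2011.
Next Friday: April 22, 2011.
The following Saturday is April 23, 2011.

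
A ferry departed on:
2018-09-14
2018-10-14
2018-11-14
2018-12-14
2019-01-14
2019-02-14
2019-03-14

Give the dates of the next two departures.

The day-of-month is always 14 (30, 31, 30, 31, 31, 28 days between events).
So this recurs on the 14th of each month.
April 2019: 2019-04-14.
Next: May 2019 → 2019-05-14.

2019-04-14, 2019-05-14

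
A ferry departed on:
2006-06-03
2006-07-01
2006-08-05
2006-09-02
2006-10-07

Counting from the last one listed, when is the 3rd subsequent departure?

These are Saturdays at 28- or 35-day spacing (28, 35, 28, 35).
The pattern: 1st Saturday of the month.
1st Saturday of November 2006: 2006-11-04.
1st Saturday of December 2006: 2006-12-02.
January 2007 — 1st Saturday is 2007-01-06.

2007-01-06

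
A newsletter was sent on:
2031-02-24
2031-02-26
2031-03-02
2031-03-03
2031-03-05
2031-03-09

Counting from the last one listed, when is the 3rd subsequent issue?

The gap pattern 2, 4, 1, 2, 4 repeats every 3 events.
These are the Mondays, Wednesdays and Sundays of each week.
The following Monday is 2031-03-10.
Next Wednesday: 2031-03-12.
Next Sunday: 2031-03-16.

2031-03-16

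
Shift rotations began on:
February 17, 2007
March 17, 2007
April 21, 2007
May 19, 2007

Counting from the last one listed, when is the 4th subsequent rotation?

September 15, 2007

Gaps: 28, 35, 28 days — a mix of 28 and 35. Every date is a Saturday.
Each is the 3rd Saturday of its month.
3rd Saturday of June 2007: June 16, 2007.
3rd Saturday of July 2007: July 21, 2007.
August 2007 — 3rd Saturday is August 18, 2007.
3rd Saturday of September 2007: September 15, 2007.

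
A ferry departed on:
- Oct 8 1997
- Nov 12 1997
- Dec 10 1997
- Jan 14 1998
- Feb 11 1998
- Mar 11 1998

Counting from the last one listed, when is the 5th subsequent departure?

All dates are Wednesdays, 35, 28, 35, 28, 28 days apart.
Specifically, the 2nd Wednesday of each month.
April 1998 — 2nd Wednesday is Apr 8 1998.
2nd Wednesday of May 1998: May 13 1998.
2nd Wednesday of June 1998: Jun 10 1998.
2nd Wednesday of July 1998: Jul 8 1998.
August 1998 — 2nd Wednesday is Aug 12 1998.

Aug 12 1998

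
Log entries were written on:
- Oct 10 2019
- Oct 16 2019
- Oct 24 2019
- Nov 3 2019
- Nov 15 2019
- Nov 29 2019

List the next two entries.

Intervals are 6, 8, 10, 12, 14 days — an arithmetic progression with common difference 2.
Next gap: 16 days. Nov 29 2019 + 16 days = Dec 15 2019.
Next gap: 18 days. Dec 15 2019 + 18 days = Jan 2 2020.

Dec 15 2019, Jan 2 2020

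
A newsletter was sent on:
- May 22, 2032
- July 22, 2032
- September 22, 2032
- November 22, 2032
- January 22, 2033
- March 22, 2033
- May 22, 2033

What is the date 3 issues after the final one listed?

November 22, 2033

Each date is the 22nd; the gaps (61, 62, 61, 61, 59, 61) track the month lengths.
The rule is the 22nd of every 2 months.
Next: July 2033 → July 22, 2033.
September 2033: September 22, 2033.
Next: November 2033 → November 22, 2033.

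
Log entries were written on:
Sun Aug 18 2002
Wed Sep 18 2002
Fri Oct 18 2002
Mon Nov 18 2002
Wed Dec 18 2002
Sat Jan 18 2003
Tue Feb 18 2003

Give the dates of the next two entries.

Tue Mar 18 2003, Fri Apr 18 2003

Each date is the 18th; the gaps (31, 30, 31, 30, 31, 31) track the month lengths.
The rule is the 18th of each month.
Next: March 2003 → Tue Mar 18 2003.
April 2003: Fri Apr 18 2003.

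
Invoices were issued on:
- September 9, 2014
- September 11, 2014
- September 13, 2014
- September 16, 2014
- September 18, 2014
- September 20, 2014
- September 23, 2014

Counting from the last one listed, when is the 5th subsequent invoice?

Gaps: 2, 2, 3, 2, 2, 3 days — not constant, but cyclic with period 3.
The events fall on every Tuesday, Thursday and Saturday.
Next Thursday: September 25, 2014.
The following Saturday is September 27, 2014.
Next Tuesday: September 30, 2014.
The following Thursday is October 2, 2014.
Next Saturday: October 4, 2014.

October 4, 2014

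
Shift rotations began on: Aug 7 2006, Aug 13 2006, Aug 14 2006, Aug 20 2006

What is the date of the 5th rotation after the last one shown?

Gaps: 6, 1, 6 days — not constant, but cyclic with period 2.
The events fall on every Monday and Sunday.
Next Monday: Aug 21 2006.
The following Sunday is Aug 27 2006.
Next Monday: Aug 28 2006.
Next Sunday: Sep 3 2006.
Next Monday: Sep 4 2006.

Sep 4 2006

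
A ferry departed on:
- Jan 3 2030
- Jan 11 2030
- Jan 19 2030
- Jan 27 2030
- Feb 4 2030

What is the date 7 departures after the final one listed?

The spacing is 8, 8, 8, 8 days — always 8 days.
Feb 4 2030 + 8 days = Feb 12 2030.
Feb 12 2030 + 8 days = Feb 20 2030.
Feb 20 2030 + 8 days = Feb 28 2030.
Feb 28 2030 + 8 days = Mar 8 2030.
Mar 8 2030 + 8 days = Mar 16 2030.
Mar 16 2030 + 8 days = Mar 24 2030.
Mar 24 2030 + 8 days = Apr 1 2030.

Apr 1 2030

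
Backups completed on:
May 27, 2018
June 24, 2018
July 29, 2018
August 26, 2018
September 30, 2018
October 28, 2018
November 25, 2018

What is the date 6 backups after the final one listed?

May 26, 2019

Every date is a Sunday; gaps 28, 35, 28, 35, 28, 28 days.
Each is the last Sunday of its month (at least one falls on the 29th or later, ruling out '4th Sunday').
Last Sunday of December 2018: December 30, 2018.
Last Sunday of January 2019: January 27, 2019.
February 2019 ends with Sunday February 24, 2019.
Last Sunday of March 2019: March 31, 2019.
Last Sunday of April 2019: April 28, 2019.
May 2019 ends with Sunday May 26, 2019.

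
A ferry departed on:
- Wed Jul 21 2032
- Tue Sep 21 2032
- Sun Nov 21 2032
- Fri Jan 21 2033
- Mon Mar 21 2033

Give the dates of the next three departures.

Sat May 21 2033, Thu Jul 21 2033, Wed Sep 21 2033

Gaps: 62, 61, 61, 59 days — not constant. Every event is on the 21st of the month.
Pattern: the 21st of every 2 months.
Next: May 2033 → Sat May 21 2033.
Next: July 2033 → Thu Jul 21 2033.
September 2033: Wed Sep 21 2033.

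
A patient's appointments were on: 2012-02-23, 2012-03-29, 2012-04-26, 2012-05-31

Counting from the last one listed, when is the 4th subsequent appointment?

All Thursdays; the gaps (35, 28, 35) vary with month length.
This is the last Thursday of each month.
June 2012 ends with Thursday 2012-06-28.
July 2012 ends with Thursday 2012-07-26.
Last Thursday of August 2012: 2012-08-30.
Last Thursday of September 2012: 2012-09-27.

2012-09-27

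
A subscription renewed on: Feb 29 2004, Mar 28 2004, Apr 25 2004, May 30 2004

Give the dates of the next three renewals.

Jun 27 2004, Jul 25 2004, Aug 29 2004

Every date is a Sunday; gaps 28, 28, 35 days.
Each is the last Sunday of its month (at least one falls on the 29th or later, ruling out '4th Sunday').
Last Sunday of June 2004: Jun 27 2004.
July 2004 ends with Sunday Jul 25 2004.
Last Sunday of August 2004: Aug 29 2004.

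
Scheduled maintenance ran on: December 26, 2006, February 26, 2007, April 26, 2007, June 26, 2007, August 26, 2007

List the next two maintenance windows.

The day-of-month is always 26 (62, 59, 61, 61 days between events).
So this recurs on the 26th of every 2 months.
Next: October 2007 → October 26, 2007.
December 2007: December 26, 2007.

October 26, 2007; December 26, 2007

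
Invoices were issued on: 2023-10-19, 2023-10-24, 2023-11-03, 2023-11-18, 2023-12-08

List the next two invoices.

The spacing grows by 5 each time: 5, 10, 15, 20 days.
Next gap: 25 days. 2023-12-08 + 25 days = 2024-01-02.
Next gap: 30 days. 2024-01-02 + 30 days = 2024-02-01.

2024-01-02, 2024-02-01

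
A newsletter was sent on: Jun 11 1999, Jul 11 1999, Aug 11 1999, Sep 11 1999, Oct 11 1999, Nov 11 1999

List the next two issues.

Dec 11 1999, Jan 11 2000

The day-of-month is always 11 (30, 31, 31, 30, 31 days between events).
So this recurs on the 11th of each month.
Next: December 1999 → Dec 11 1999.
January 2000: Jan 11 2000.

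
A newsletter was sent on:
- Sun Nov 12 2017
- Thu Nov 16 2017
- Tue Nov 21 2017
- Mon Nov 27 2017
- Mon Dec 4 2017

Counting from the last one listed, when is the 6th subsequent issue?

Intervals are 4, 5, 6, 7 days — an arithmetic progression with common difference 1.
Next gap: 8 days. Mon Dec 4 2017 + 8 days = Tue Dec 12 2017.
Next gap: 9 days. Tue Dec 12 2017 + 9 days = Thu Dec 21 2017.
Next gap: 10 days. Thu Dec 21 2017 + 10 days = Sun Dec 31 2017.
Next gap: 11 days. Sun Dec 31 2017 + 11 days = Thu Jan 11 2018.
Next gap: 12 days. Thu Jan 11 2018 + 12 days = Tue Jan 23 2018.
Next gap: 13 days. Tue Jan 23 2018 + 13 days = Mon Feb 5 2018.

Mon Feb 5 2018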